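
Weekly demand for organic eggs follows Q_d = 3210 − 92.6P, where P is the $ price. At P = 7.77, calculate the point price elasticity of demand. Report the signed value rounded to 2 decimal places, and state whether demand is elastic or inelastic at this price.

dQ_d/dP = −92.6. At P = 7.77, Q_d = 3210 − 92.6(7.77) = 2490.498.
Ed = (dQ_d/dP)·(P/Q_d) = −92.6 × (7.77/2490.498) = -0.2888…
|Ed| = 0.29 < 1, so demand is inelastic.

-0.29; inelastic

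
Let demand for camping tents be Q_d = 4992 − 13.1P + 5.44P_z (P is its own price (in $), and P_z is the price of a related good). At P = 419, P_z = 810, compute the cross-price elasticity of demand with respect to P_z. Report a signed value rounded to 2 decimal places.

At the given values, Q_d = 4992 − 13.1(419) + 5.44(810) = 3909.5.
∂Q_d/∂P_z = 5.44.
E = (5.44) × (810/3909.5) = 1.1271…

1.13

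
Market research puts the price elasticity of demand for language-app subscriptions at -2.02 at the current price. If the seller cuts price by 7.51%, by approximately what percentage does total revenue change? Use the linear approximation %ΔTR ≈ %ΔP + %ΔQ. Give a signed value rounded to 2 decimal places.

+7.66%

%ΔQ ≈ Ed × %ΔP = (-2.02) × (-7.51%) = +15.1702%
%ΔTR ≈ %ΔP + %ΔQ = (-7.51%) + (+15.1702%) = +7.6602%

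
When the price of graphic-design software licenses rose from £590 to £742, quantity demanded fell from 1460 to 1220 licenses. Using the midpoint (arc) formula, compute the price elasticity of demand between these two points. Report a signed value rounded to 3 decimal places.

%ΔQ = (1220 − 1460) / [(1460 + 1220)/2] = -240/1340 = -0.179104…
%ΔP = (742 − 590) / [(590 + 742)/2] = 152/666 = 0.228228…
Arc Ed = %ΔQ / %ΔP = (-240/1340) / (152/666) = -0.78476…

-0.785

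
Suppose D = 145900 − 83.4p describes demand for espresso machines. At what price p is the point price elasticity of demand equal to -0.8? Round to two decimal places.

777.51

Ed = −83.4p/(145900 − 83.4p). Set this equal to -0.8:
83.4p = 0.8·(145900 − 83.4p) ⇒ 83.4p(1 + 0.8) = 0.8·145900
p = 0.8·145900 / (83.4·1.8) = 777.5113…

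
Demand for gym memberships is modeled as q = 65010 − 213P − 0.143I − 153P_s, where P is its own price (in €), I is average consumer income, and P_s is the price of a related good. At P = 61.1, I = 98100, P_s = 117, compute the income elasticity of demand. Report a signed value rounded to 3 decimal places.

-0.699

At the given values, q = 65010 − 213(61.1) − 0.143(98100) − 153(117) = 20066.4.
∂q/∂I = -0.143.
E = (-0.143) × (98100/20066.4) = -0.69909…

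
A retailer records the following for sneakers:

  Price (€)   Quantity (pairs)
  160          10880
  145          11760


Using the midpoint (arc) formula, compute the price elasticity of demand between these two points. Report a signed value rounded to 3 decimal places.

%ΔQ = (11760 − 10880) / [(10880 + 11760)/2] = 880/11320 = 0.077738…
%ΔP = (145 − 160) / [(160 + 145)/2] = -15/152.5 = -0.098360…
Arc Ed = %ΔQ / %ΔP = (880/11320) / (-15/152.5) = -0.79034…

-0.790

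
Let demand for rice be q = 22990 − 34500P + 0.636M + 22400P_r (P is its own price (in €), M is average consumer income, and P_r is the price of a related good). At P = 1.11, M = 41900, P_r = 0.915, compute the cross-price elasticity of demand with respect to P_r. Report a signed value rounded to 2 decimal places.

At the given values, q = 22990 − 34500(1.11) + 0.636(41900) + 22400(0.915) = 31839.4.
∂q/∂P_r = 22400.
E = (22400) × (0.915/31839.4) = 0.6437…

0.64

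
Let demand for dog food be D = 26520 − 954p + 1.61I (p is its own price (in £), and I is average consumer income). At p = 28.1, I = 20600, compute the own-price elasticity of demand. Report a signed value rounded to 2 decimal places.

-0.82

At the given values, D = 26520 − 954(28.1) + 1.61(20600) = 32878.6.
∂D/∂p = −954.
E = (-954) × (28.1/32878.6) = -0.8153…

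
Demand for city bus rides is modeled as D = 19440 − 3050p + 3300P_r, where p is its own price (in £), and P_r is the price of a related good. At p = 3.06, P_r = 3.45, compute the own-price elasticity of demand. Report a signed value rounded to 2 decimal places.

-0.43

At the given values, D = 19440 − 3050(3.06) + 3300(3.45) = 21492.
∂D/∂p = −3050.
E = (-3050) × (3.06/21492) = -0.4342…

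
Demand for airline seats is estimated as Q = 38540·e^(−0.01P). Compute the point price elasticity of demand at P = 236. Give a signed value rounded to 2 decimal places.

dQ/dP = −0.01·Q = -36.3896. At P = 236, Q = 3638.96.
Ed = (dQ/dP)·(P/Q) = (-36.3896) × (236/3638.96) = -2.36

-2.36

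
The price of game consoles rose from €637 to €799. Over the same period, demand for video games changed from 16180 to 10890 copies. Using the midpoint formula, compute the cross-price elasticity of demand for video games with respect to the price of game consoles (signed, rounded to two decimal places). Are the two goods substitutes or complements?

%ΔQ_{video games} = (10890 − 16180)/avg = -5290/13535 = -0.390838…
%ΔP_{game consoles} = (799 − 637)/avg = 162/718 = 0.225626…
E_cross = (-5290/13535) / (162/718) = -1.7322…
E_cross < 0 ⇒ the goods are complements.

-1.73; complements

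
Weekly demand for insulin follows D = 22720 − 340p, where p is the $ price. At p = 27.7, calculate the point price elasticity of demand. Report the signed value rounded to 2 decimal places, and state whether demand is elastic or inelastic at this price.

dD/dp = −340. At p = 27.7, D = 22720 − 340(27.7) = 13302.
Ed = (dD/dp)·(p/D) = −340 × (27.7/13302) = -0.7080…
|Ed| = 0.71 < 1, so demand is inelastic.

-0.71; inelastic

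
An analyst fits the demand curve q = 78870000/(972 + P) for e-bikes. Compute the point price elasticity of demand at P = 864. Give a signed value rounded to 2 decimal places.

-0.47

dq/dP = −78870000/(972 + P)² = -23.3973. At P = 864, q = 42957.5.
Ed = (dq/dP)·(P/q) = (-23.3973) × (864/42957.5) = -0.4705…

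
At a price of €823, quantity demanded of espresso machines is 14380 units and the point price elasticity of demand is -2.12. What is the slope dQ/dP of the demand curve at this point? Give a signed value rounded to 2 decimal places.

-37.04

Ed = (dQ/dP)·(P/Q) ⇒ dQ/dP = Ed·Q/P = (-2.12)·14380/823 = -37.0420…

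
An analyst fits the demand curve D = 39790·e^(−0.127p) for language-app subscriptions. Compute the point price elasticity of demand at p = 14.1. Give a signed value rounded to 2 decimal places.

dD/dp = −0.127·D = -843.114. At p = 14.1, D = 6638.7.
Ed = (dD/dp)·(p/D) = (-843.114) × (14.1/6638.7) = -1.7907

-1.79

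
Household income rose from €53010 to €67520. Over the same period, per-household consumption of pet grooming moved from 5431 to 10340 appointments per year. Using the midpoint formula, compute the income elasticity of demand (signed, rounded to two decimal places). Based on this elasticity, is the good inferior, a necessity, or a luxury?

2.59; luxury

%ΔQ = (10340 − 5431)/[( 5431 + 10340)/2] = 4909/7885.5 = 0.622535…
%ΔIncome = (67520 − 53010)/[( 53010 + 67520)/2] = 14510/60265 = 0.240769…
E_income = (4909/7885.5) / (14510/60265) = 2.5856…
E_income > 1 ⇒ normal good, luxury.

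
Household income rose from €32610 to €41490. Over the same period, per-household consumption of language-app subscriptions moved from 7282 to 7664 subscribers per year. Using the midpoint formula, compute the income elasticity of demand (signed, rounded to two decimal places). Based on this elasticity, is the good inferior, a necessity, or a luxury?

0.21; necessity

%ΔQ = (7664 − 7282)/[( 7282 + 7664)/2] = 382/7473 = 0.051117…
%ΔIncome = (41490 − 32610)/[( 32610 + 41490)/2] = 8880/37050 = 0.239676…
E_income = (382/7473) / (8880/37050) = 0.2132…
0 < E_income < 1 ⇒ normal good, necessity.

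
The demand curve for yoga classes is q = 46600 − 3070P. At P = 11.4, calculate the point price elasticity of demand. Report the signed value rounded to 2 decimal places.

dq/dP = −3070. At P = 11.4, q = 46600 − 3070(11.4) = 11602.
Ed = (dq/dP)·(P/q) = −3070 × (11.4/11602) = -3.0165…

-3.02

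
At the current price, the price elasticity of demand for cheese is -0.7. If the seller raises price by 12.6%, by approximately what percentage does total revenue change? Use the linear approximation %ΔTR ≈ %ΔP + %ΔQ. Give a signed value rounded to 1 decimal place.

%ΔQ ≈ Ed × %ΔP = (-0.7) × (+12.6%) = -8.8200%
%ΔTR ≈ %ΔP + %ΔQ = (+12.6%) + (-8.8200%) = +3.7800%

+3.8%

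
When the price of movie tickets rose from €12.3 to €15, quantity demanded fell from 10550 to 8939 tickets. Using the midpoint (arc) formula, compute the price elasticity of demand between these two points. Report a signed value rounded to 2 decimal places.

-0.84

%ΔQ = (8939 − 10550) / [(10550 + 8939)/2] = -1611/9744.5 = -0.165324…
%ΔP = (15 − 12.3) / [(12.3 + 15)/2] = 2.7/13.65 = 0.197802…
Arc Ed = %ΔQ / %ΔP = (-1611/9744.5) / (2.7/13.65) = -0.8358…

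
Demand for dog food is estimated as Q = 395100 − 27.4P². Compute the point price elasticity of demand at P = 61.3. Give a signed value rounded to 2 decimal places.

dQ/dP = −2·27.4·P = -3359.24. At P = 61.3, Q = 292139.294.
Ed = (dQ/dP)·(P/Q) = (-3359.24) × (61.3/292139.294) = -0.7048…

-0.70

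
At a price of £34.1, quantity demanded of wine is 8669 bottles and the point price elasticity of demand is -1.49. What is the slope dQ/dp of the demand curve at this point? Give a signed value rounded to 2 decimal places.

-378.79

Ed = (dQ/dp)·(p/Q) ⇒ dQ/dp = Ed·Q/p = (-1.49)·8669/34.1 = -378.7920…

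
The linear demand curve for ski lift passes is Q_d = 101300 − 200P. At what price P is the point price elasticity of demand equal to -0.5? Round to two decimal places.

Ed = −200P/(101300 − 200P). Set this equal to -0.5:
200P = 0.5·(101300 − 200P) ⇒ 200P(1 + 0.5) = 0.5·101300
P = 0.5·101300 / (200·1.5) = 168.8333…

168.83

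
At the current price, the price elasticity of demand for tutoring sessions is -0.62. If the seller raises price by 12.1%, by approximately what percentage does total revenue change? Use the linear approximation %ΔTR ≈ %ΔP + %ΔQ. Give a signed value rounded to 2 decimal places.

+4.60%

%ΔQ ≈ Ed × %ΔP = (-0.62) × (+12.1%) = -7.5020%
%ΔTR ≈ %ΔP + %ΔQ = (+12.1%) + (-7.5020%) = +4.5980%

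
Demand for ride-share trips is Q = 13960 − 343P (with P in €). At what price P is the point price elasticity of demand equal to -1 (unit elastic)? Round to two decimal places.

20.35

Ed = −343P/(13960 − 343P). Set this equal to -1:
343P = 1·(13960 − 343P) ⇒ 343P(1 + 1) = 1·13960
P = 1·13960 / (343·2) = 20.3498…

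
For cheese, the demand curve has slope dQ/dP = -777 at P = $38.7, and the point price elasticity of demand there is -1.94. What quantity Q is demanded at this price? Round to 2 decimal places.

Ed = (dQ/dP)·(P/Q) ⇒ Q = (dQ/dP)·P/Ed = (-777)·38.7/(-1.94) = 15499.9484…

15499.95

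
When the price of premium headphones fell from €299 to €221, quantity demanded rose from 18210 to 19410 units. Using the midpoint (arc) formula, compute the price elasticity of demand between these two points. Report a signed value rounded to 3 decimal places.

-0.213

%ΔQ = (19410 − 18210) / [(18210 + 19410)/2] = 1200/18810 = 0.063795…
%ΔP = (221 − 299) / [(299 + 221)/2] = -78/260 = -0.3
Arc Ed = %ΔQ / %ΔP = (1200/18810) / (-78/260) = -0.21265…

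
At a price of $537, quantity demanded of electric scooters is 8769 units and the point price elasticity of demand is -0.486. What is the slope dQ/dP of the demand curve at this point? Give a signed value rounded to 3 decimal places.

Ed = (dQ/dP)·(P/Q) ⇒ dQ/dP = Ed·Q/P = (-0.486)·8769/537 = -7.93618…

-7.936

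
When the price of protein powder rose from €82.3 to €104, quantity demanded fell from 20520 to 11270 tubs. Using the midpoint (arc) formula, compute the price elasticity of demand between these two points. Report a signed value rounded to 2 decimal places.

-2.50

%ΔQ = (11270 − 20520) / [(20520 + 11270)/2] = -9250/15895 = -0.581944…
%ΔP = (104 − 82.3) / [(82.3 + 104)/2] = 21.7/93.15 = 0.232957…
Arc Ed = %ΔQ / %ΔP = (-9250/15895) / (21.7/93.15) = -2.4980…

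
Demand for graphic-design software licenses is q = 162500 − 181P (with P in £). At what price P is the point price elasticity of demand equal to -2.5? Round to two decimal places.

Ed = −181P/(162500 − 181P). Set this equal to -2.5:
181P = 2.5·(162500 − 181P) ⇒ 181P(1 + 2.5) = 2.5·162500
P = 2.5·162500 / (181·3.5) = 641.2786…

641.28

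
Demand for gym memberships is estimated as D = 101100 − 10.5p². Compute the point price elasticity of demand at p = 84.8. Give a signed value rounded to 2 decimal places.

dD/dp = −2·10.5·p = -1780.8. At p = 84.8, D = 25594.08.
Ed = (dD/dp)·(p/D) = (-1780.8) × (84.8/25594.08) = -5.9002…

-5.90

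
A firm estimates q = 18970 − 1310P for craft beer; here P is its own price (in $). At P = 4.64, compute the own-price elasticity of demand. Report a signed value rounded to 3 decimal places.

-0.472

At the given values, q = 18970 − 1310(4.64) = 12891.6.
∂q/∂P = −1310.
E = (-1310) × (4.64/12891.6) = -0.47150…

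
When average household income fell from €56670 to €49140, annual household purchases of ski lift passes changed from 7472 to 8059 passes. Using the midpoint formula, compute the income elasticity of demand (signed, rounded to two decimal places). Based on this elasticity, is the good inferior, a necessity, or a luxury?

%ΔQ = (8059 − 7472)/[( 7472 + 8059)/2] = 587/7765.5 = 0.075590…
%ΔIncome = (49140 − 56670)/[( 56670 + 49140)/2] = -7530/52905 = -0.142330…
E_income = (587/7765.5) / (-7530/52905) = -0.5310…
E_income < 0 ⇒ inferior good.

-0.53; inferior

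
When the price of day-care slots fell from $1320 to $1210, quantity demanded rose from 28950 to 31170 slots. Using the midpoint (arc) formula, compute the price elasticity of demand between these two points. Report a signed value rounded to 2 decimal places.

-0.85

%ΔQ = (31170 − 28950) / [(28950 + 31170)/2] = 2220/30060 = 0.073852…
%ΔP = (1210 − 1320) / [(1320 + 1210)/2] = -110/1265 = -0.086956…
Arc Ed = %ΔQ / %ΔP = (2220/30060) / (-110/1265) = -0.8493…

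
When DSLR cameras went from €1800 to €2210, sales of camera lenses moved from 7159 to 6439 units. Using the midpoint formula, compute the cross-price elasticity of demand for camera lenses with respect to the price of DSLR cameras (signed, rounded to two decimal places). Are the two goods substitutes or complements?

-0.52; complements

%ΔQ_{camera lenses} = (6439 − 7159)/avg = -720/6799 = -0.105897…
%ΔP_{DSLR cameras} = (2210 − 1800)/avg = 410/2005 = 0.204488…
E_cross = (-720/6799) / (410/2005) = -0.5178…
E_cross < 0 ⇒ the goods are complements.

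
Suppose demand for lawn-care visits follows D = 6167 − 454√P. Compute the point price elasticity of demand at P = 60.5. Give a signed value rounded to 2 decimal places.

-0.67

dD/dP = −454/(2√P) = -29.1842. At P = 60.5, D = 2635.71.
Ed = (dD/dP)·(P/D) = (-29.1842) × (60.5/2635.71) = -0.6698…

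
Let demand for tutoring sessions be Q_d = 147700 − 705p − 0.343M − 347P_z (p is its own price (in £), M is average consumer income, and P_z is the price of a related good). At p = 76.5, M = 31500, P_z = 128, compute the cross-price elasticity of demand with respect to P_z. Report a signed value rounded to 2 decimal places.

At the given values, Q_d = 147700 − 705(76.5) − 0.343(31500) − 347(128) = 38547.
∂Q_d/∂P_z = -347.
E = (-347) × (128/38547) = -1.1522…

-1.15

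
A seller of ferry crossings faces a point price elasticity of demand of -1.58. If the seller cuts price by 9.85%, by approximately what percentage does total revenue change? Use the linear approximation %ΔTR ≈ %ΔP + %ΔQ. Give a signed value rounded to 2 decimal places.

%ΔQ ≈ Ed × %ΔP = (-1.58) × (-9.85%) = +15.5630%
%ΔTR ≈ %ΔP + %ΔQ = (-9.85%) + (+15.5630%) = +5.7130%

+5.71%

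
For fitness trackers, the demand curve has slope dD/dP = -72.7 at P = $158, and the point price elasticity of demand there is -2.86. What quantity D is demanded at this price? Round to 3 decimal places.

Ed = (dD/dP)·(P/D) ⇒ D = (dD/dP)·P/Ed = (-72.7)·158/(-2.86) = 4016.29370…

4016.294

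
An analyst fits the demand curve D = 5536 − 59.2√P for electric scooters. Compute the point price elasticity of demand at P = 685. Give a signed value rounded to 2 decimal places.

-0.19

dD/dP = −59.2/(2√P) = -1.13096. At P = 685, D = 3986.59.
Ed = (dD/dP)·(P/D) = (-1.13096) × (685/3986.59) = -0.1943…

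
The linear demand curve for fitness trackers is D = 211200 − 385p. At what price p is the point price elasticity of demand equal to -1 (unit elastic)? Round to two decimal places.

274.29

Ed = −385p/(211200 − 385p). Set this equal to -1:
385p = 1·(211200 − 385p) ⇒ 385p(1 + 1) = 1·211200
p = 1·211200 / (385·2) = 274.2857…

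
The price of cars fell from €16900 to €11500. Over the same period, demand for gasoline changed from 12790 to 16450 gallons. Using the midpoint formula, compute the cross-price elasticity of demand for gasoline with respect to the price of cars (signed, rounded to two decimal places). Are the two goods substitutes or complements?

%ΔQ_{gasoline} = (16450 − 12790)/avg = 3660/14620 = 0.250341…
%ΔP_{cars} = (11500 − 16900)/avg = -5400/14200 = -0.380281…
E_cross = (3660/14620) / (-5400/14200) = -0.6583…
E_cross < 0 ⇒ the goods are complements.

-0.66; complements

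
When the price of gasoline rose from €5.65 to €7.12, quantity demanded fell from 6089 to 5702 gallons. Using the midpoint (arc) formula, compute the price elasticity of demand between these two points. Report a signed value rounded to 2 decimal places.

%ΔQ = (5702 − 6089) / [(6089 + 5702)/2] = -387/5895.5 = -0.065643…
%ΔP = (7.12 − 5.65) / [(5.65 + 7.12)/2] = 1.47/6.385 = 0.230227…
Arc Ed = %ΔQ / %ΔP = (-387/5895.5) / (1.47/6.385) = -0.2851…

-0.29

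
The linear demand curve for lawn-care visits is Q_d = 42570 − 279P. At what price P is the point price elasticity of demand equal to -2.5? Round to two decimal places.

108.99

Ed = −279P/(42570 − 279P). Set this equal to -2.5:
279P = 2.5·(42570 − 279P) ⇒ 279P(1 + 2.5) = 2.5·42570
P = 2.5·42570 / (279·3.5) = 108.9861…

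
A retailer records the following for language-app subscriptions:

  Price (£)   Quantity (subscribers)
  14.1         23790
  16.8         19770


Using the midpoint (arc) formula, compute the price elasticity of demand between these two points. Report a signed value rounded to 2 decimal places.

%ΔQ = (19770 − 23790) / [(23790 + 19770)/2] = -4020/21780 = -0.184573…
%ΔP = (16.8 − 14.1) / [(14.1 + 16.8)/2] = 2.7/15.45 = 0.174757…
Arc Ed = %ΔQ / %ΔP = (-4020/21780) / (2.7/15.45) = -1.0561…

-1.06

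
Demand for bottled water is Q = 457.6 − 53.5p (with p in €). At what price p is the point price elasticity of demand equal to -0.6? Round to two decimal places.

Ed = −53.5p/(457.6 − 53.5p). Set this equal to -0.6:
53.5p = 0.6·(457.6 − 53.5p) ⇒ 53.5p(1 + 0.6) = 0.6·457.6
p = 0.6·457.6 / (53.5·1.6) = 3.2074…

3.21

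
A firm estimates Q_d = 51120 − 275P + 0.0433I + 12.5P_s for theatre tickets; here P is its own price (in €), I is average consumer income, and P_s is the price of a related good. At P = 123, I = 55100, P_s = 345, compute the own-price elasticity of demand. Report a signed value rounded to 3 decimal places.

-1.410

At the given values, Q_d = 51120 − 275(123) + 0.0433(55100) + 12.5(345) = 23993.33.
∂Q_d/∂P = −275.
E = (-275) × (123/23993.33) = -1.40976…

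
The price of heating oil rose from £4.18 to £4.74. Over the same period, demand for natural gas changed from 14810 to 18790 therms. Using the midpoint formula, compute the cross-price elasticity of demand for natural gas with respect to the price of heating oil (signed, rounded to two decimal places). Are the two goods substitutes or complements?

%ΔQ_{natural gas} = (18790 − 14810)/avg = 3980/16800 = 0.236904…
%ΔP_{heating oil} = (4.74 − 4.18)/avg = 0.56/4.46 = 0.125560…
E_cross = (3980/16800) / (0.56/4.46) = 1.8867…
E_cross > 0 ⇒ the goods are substitutes.

1.89; substitutes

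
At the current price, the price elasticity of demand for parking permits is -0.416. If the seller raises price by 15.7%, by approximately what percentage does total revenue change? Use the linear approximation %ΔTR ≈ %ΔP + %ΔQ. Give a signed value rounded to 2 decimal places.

+9.17%

%ΔQ ≈ Ed × %ΔP = (-0.416) × (+15.7%) = -6.5312%
%ΔTR ≈ %ΔP + %ΔQ = (+15.7%) + (-6.5312%) = +9.1688%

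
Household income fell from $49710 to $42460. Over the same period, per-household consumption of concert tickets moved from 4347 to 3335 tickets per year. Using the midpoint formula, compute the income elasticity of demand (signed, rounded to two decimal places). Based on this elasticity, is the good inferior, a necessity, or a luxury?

%ΔQ = (3335 − 4347)/[( 4347 + 3335)/2] = -1012/3841 = -0.263473…
%ΔIncome = (42460 − 49710)/[( 49710 + 42460)/2] = -7250/46085 = -0.157317…
E_income = (-1012/3841) / (-7250/46085) = 1.6747…
E_income > 1 ⇒ normal good, luxury.

1.67; luxury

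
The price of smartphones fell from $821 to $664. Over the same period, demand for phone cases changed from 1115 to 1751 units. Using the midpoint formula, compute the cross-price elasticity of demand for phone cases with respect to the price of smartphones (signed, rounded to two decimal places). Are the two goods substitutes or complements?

-2.10; complements

%ΔQ_{phone cases} = (1751 − 1115)/avg = 636/1433 = 0.443824…
%ΔP_{smartphones} = (664 − 821)/avg = -157/742.5 = -0.211447…
E_cross = (636/1433) / (-157/742.5) = -2.0989…
E_cross < 0 ⇒ the goods are complements.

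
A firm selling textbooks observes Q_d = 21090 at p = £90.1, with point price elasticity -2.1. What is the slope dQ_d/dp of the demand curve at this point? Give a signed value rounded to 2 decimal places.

Ed = (dQ_d/dp)·(p/Q_d) ⇒ dQ_d/dp = Ed·Q_d/p = (-2.1)·21090/90.1 = -491.5538…

-491.55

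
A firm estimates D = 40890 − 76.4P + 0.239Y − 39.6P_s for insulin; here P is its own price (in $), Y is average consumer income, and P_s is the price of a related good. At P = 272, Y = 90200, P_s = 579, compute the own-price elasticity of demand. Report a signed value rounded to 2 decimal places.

At the given values, D = 40890 − 76.4(272) + 0.239(90200) − 39.6(579) = 18738.6.
∂D/∂P = −76.4.
E = (-76.4) × (272/18738.6) = -1.1089…

-1.11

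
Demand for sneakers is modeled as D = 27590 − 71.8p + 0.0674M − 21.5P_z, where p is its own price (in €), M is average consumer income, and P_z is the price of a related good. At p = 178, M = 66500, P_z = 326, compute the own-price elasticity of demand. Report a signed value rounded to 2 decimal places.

At the given values, D = 27590 − 71.8(178) + 0.0674(66500) − 21.5(326) = 12282.7.
∂D/∂p = −71.8.
E = (-71.8) × (178/12282.7) = -1.0405…

-1.04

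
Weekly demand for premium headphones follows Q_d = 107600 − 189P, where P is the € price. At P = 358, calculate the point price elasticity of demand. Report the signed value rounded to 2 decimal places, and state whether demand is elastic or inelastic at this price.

-1.69; elastic

dQ_d/dP = −189. At P = 358, Q_d = 107600 − 189(358) = 39938.
Ed = (dQ_d/dP)·(P/Q_d) = −189 × (358/39938) = -1.6941…
|Ed| = 1.69 > 1, so demand is elastic.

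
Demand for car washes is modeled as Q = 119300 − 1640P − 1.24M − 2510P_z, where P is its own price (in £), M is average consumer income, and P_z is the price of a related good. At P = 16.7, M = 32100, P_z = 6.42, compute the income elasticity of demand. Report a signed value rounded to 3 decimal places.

-1.106

At the given values, Q = 119300 − 1640(16.7) − 1.24(32100) − 2510(6.42) = 35993.8.
∂Q/∂M = -1.24.
E = (-1.24) × (32100/35993.8) = -1.10585…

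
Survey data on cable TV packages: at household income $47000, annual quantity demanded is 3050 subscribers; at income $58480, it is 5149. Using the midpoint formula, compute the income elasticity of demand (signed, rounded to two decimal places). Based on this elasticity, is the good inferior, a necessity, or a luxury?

2.35; luxury

%ΔQ = (5149 − 3050)/[( 3050 + 5149)/2] = 2099/4099.5 = 0.512013…
%ΔIncome = (58480 − 47000)/[( 47000 + 58480)/2] = 11480/52740 = 0.217671…
E_income = (2099/4099.5) / (11480/52740) = 2.3522…
E_income > 1 ⇒ normal good, luxury.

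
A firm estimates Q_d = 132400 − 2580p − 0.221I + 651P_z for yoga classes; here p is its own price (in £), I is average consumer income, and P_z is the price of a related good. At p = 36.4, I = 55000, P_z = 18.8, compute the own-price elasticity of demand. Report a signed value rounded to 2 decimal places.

At the given values, Q_d = 132400 − 2580(36.4) − 0.221(55000) + 651(18.8) = 38571.8.
∂Q_d/∂p = −2580.
E = (-2580) × (36.4/38571.8) = -2.4347…

-2.43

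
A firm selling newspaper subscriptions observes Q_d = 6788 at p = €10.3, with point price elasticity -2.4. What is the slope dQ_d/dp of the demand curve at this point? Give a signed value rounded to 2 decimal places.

Ed = (dQ_d/dp)·(p/Q_d) ⇒ dQ_d/dp = Ed·Q_d/p = (-2.4)·6788/10.3 = -1581.6699…

-1581.67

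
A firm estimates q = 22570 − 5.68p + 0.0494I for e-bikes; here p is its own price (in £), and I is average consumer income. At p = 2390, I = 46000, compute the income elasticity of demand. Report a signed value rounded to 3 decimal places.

0.202

At the given values, q = 22570 − 5.68(2390) + 0.0494(46000) = 11267.2.
∂q/∂I = 0.0494.
E = (0.0494) × (46000/11267.2) = 0.20168…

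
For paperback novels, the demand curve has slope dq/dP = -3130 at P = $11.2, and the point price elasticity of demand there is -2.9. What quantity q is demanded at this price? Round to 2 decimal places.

Ed = (dq/dP)·(P/q) ⇒ q = (dq/dP)·P/Ed = (-3130)·11.2/(-2.9) = 12088.2758…

12088.28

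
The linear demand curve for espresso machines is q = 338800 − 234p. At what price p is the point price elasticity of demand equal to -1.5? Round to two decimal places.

Ed = −234p/(338800 − 234p). Set this equal to -1.5:
234p = 1.5·(338800 − 234p) ⇒ 234p(1 + 1.5) = 1.5·338800
p = 1.5·338800 / (234·2.5) = 868.7179…

868.72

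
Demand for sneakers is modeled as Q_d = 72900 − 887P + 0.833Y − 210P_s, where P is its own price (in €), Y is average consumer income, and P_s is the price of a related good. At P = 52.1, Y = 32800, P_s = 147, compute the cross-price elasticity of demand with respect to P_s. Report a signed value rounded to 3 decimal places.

-1.334

At the given values, Q_d = 72900 − 887(52.1) + 0.833(32800) − 210(147) = 23139.7.
∂Q_d/∂P_s = -210.
E = (-210) × (147/23139.7) = -1.33407…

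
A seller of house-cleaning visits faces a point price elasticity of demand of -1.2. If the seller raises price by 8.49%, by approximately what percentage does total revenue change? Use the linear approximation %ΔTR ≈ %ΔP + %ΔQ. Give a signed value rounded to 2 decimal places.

%ΔQ ≈ Ed × %ΔP = (-1.2) × (+8.49%) = -10.1880%
%ΔTR ≈ %ΔP + %ΔQ = (+8.49%) + (-10.1880%) = -1.6980%

-1.70%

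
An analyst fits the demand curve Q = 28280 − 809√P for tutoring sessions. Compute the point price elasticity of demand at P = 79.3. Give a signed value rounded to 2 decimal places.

-0.17

dQ/dP = −809/(2√P) = -45.4236. At P = 79.3, Q = 21075.8.
Ed = (dQ/dP)·(P/Q) = (-45.4236) × (79.3/21075.8) = -0.1709…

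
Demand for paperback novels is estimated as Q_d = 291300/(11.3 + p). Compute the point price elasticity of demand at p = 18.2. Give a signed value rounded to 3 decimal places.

dQ_d/dp = −291300/(11.3 + p)² = -334.731. At p = 18.2, Q_d = 9874.58.
Ed = (dQ_d/dp)·(p/Q_d) = (-334.731) × (18.2/9874.58) = -0.61694…

-0.617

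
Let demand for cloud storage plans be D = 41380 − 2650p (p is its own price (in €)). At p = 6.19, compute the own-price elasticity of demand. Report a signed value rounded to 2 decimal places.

-0.66

At the given values, D = 41380 − 2650(6.19) = 24976.5.
∂D/∂p = −2650.
E = (-2650) × (6.19/24976.5) = -0.6567…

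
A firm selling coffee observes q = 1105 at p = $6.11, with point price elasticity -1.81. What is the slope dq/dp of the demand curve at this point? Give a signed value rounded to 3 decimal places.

Ed = (dq/dp)·(p/q) ⇒ dq/dp = Ed·q/p = (-1.81)·1105/6.11 = -327.34042…

-327.340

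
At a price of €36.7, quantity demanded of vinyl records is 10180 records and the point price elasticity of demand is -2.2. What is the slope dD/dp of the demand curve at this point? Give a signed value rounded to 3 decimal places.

Ed = (dD/dp)·(p/D) ⇒ dD/dp = Ed·D/p = (-2.2)·10180/36.7 = -610.24523…

-610.245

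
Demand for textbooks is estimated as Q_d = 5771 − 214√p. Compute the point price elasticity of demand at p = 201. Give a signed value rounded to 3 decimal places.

-0.554

dQ_d/dp = −214/(2√p) = -7.5472. At p = 201, Q_d = 2737.03.
Ed = (dQ_d/dp)·(p/Q_d) = (-7.5472) × (201/2737.03) = -0.55424…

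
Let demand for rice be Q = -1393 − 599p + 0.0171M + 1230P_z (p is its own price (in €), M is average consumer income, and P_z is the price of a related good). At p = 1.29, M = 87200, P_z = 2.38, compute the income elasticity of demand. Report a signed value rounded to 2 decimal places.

0.66

At the given values, Q = -1393 − 599(1.29) + 0.0171(87200) + 1230(2.38) = 2252.81.
∂Q/∂M = 0.0171.
E = (0.0171) × (87200/2252.81) = 0.6618…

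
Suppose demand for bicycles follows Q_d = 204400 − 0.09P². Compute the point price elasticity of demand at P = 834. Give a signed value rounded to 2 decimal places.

-0.88

dQ_d/dP = −2·0.09·P = -150.12. At P = 834, Q_d = 141799.96.
Ed = (dQ_d/dP)·(P/Q_d) = (-150.12) × (834/141799.96) = -0.8829…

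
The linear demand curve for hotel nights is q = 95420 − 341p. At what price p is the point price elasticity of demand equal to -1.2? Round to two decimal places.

152.63

Ed = −341p/(95420 − 341p). Set this equal to -1.2:
341p = 1.2·(95420 − 341p) ⇒ 341p(1 + 1.2) = 1.2·95420
p = 1.2·95420 / (341·2.2) = 152.6312…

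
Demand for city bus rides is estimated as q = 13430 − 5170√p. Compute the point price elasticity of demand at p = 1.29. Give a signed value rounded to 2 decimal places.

-0.39

dq/dp = −5170/(2√p) = -2275.97. At p = 1.29, q = 7558.01.
Ed = (dq/dp)·(p/q) = (-2275.97) × (1.29/7558.01) = -0.3884…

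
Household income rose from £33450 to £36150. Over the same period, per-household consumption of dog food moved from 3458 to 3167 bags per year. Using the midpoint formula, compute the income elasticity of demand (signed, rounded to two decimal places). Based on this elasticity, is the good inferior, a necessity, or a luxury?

%ΔQ = (3167 − 3458)/[( 3458 + 3167)/2] = -291/3312.5 = -0.087849…
%ΔIncome = (36150 − 33450)/[( 33450 + 36150)/2] = 2700/34800 = 0.077586…
E_income = (-291/3312.5) / (2700/34800) = -1.1322…
E_income < 0 ⇒ inferior good.

-1.13; inferior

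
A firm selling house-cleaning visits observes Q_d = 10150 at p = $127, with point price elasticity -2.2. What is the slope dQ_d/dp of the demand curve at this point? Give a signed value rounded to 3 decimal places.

-175.827

Ed = (dQ_d/dp)·(p/Q_d) ⇒ dQ_d/dp = Ed·Q_d/p = (-2.2)·10150/127 = -175.82677…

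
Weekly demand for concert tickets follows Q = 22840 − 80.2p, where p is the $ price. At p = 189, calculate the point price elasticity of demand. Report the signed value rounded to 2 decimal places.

dQ/dp = −80.2. At p = 189, Q = 22840 − 80.2(189) = 7682.2.
Ed = (dQ/dp)·(p/Q) = −80.2 × (189/7682.2) = -1.9731…

-1.97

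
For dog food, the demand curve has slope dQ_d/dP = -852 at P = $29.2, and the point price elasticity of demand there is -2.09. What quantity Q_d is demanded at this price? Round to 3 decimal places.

11903.541

Ed = (dQ_d/dP)·(P/Q_d) ⇒ Q_d = (dQ_d/dP)·P/Ed = (-852)·29.2/(-2.09) = 11903.54066…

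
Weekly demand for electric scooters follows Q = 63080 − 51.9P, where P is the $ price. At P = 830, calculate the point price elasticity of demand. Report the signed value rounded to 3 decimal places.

-2.154

dQ/dP = −51.9. At P = 830, Q = 63080 − 51.9(830) = 20003.
Ed = (dQ/dP)·(P/Q) = −51.9 × (830/20003) = -2.15352…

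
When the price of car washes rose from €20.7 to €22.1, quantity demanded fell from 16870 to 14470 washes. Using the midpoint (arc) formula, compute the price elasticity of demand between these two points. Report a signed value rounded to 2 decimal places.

%ΔQ = (14470 − 16870) / [(16870 + 14470)/2] = -2400/15670 = -0.153158…
%ΔP = (22.1 − 20.7) / [(20.7 + 22.1)/2] = 1.4/21.4 = 0.065420…
Arc Ed = %ΔQ / %ΔP = (-2400/15670) / (1.4/21.4) = -2.3411…

-2.34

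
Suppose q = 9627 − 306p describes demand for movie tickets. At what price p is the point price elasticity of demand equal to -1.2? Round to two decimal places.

Ed = −306p/(9627 − 306p). Set this equal to -1.2:
306p = 1.2·(9627 − 306p) ⇒ 306p(1 + 1.2) = 1.2·9627
p = 1.2·9627 / (306·2.2) = 17.1604…

17.16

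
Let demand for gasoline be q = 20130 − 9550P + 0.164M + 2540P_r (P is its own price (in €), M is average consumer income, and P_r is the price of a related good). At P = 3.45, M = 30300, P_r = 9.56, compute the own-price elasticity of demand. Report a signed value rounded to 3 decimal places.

-2.005

At the given values, q = 20130 − 9550(3.45) + 0.164(30300) + 2540(9.56) = 16434.1.
∂q/∂P = −9550.
E = (-9550) × (3.45/16434.1) = -2.00482…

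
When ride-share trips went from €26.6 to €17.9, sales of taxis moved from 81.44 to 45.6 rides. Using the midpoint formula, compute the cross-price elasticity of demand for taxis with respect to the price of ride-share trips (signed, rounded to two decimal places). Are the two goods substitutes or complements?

1.44; substitutes

%ΔQ_{taxis} = (45.6 − 81.44)/avg = -35.84/63.52 = -0.564231…
%ΔP_{ride-share trips} = (17.9 − 26.6)/avg = -8.7/22.25 = -0.391011…
E_cross = (-35.84/63.52) / (-8.7/22.25) = 1.4430…
E_cross > 0 ⇒ the goods are substitutes.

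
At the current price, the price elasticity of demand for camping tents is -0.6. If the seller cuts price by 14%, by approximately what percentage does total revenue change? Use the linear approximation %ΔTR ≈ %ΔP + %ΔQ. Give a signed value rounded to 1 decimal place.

-5.6%

%ΔQ ≈ Ed × %ΔP = (-0.6) × (-14%) = +8.4000%
%ΔTR ≈ %ΔP + %ΔQ = (-14%) + (+8.4000%) = -5.6000%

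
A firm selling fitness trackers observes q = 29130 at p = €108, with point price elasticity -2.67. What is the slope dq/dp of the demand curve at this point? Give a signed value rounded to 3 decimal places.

Ed = (dq/dp)·(p/q) ⇒ dq/dp = Ed·q/p = (-2.67)·29130/108 = -720.15833…

-720.158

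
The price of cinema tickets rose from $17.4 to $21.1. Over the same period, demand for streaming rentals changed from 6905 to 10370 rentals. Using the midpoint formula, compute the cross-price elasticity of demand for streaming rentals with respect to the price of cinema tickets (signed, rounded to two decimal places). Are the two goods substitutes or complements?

2.09; substitutes

%ΔQ_{streaming rentals} = (10370 − 6905)/avg = 3465/8637.5 = 0.401157…
%ΔP_{cinema tickets} = (21.1 − 17.4)/avg = 3.7/19.25 = 0.192207…
E_cross = (3465/8637.5) / (3.7/19.25) = 2.0871…
E_cross > 0 ⇒ the goods are substitutes.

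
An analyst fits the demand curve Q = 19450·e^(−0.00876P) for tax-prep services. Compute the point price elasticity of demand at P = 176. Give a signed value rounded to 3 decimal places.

dQ/dP = −0.00876·Q = -36.4625. At P = 176, Q = 4162.38.
Ed = (dQ/dP)·(P/Q) = (-36.4625) × (176/4162.38) = -1.54176

-1.542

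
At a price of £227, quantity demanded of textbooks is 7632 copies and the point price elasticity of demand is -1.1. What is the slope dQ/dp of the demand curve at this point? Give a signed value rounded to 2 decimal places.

Ed = (dQ/dp)·(p/Q) ⇒ dQ/dp = Ed·Q/p = (-1.1)·7632/227 = -36.9832…

-36.98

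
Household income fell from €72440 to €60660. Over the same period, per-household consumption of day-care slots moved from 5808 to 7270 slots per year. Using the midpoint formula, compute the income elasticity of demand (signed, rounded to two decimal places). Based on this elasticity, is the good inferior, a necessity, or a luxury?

-1.26; inferior

%ΔQ = (7270 − 5808)/[( 5808 + 7270)/2] = 1462/6539 = 0.223581…
%ΔIncome = (60660 − 72440)/[( 72440 + 60660)/2] = -11780/66550 = -0.177009…
E_income = (1462/6539) / (-11780/66550) = -1.2631…
E_income < 0 ⇒ inferior good.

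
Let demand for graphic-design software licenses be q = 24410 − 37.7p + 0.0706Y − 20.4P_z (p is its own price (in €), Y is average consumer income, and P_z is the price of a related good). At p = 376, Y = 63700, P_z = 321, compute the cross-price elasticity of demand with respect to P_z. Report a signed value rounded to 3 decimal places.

At the given values, q = 24410 − 37.7(376) + 0.0706(63700) − 20.4(321) = 8183.62.
∂q/∂P_z = -20.4.
E = (-20.4) × (321/8183.62) = -0.80018…

-0.800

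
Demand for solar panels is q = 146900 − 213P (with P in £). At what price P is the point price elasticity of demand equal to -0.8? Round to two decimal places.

306.52

Ed = −213P/(146900 − 213P). Set this equal to -0.8:
213P = 0.8·(146900 − 213P) ⇒ 213P(1 + 0.8) = 0.8·146900
P = 0.8·146900 / (213·1.8) = 306.5206…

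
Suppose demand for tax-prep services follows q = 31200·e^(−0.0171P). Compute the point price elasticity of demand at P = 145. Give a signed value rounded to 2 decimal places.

-2.48

dq/dP = −0.0171·q = -44.701. At P = 145, q = 2614.1.
Ed = (dq/dP)·(P/q) = (-44.701) × (145/2614.1) = -2.4795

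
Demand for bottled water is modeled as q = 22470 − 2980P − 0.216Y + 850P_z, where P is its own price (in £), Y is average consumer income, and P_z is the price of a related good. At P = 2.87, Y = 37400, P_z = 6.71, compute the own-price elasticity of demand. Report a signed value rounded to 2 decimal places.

-0.74

At the given values, q = 22470 − 2980(2.87) − 0.216(37400) + 850(6.71) = 11542.5.
∂q/∂P = −2980.
E = (-2980) × (2.87/11542.5) = -0.7409…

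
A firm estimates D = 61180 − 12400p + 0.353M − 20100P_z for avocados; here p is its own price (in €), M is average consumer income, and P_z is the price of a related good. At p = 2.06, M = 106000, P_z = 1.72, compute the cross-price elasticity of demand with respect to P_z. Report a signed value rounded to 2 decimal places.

At the given values, D = 61180 − 12400(2.06) + 0.353(106000) − 20100(1.72) = 38482.
∂D/∂P_z = -20100.
E = (-20100) × (1.72/38482) = -0.8983…

-0.90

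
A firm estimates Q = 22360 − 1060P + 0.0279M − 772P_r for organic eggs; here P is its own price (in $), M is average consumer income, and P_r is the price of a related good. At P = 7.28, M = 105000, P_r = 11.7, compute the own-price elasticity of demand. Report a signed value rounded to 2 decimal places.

At the given values, Q = 22360 − 1060(7.28) + 0.0279(105000) − 772(11.7) = 8540.3.
∂Q/∂P = −1060.
E = (-1060) × (7.28/8540.3) = -0.9035…

-0.90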